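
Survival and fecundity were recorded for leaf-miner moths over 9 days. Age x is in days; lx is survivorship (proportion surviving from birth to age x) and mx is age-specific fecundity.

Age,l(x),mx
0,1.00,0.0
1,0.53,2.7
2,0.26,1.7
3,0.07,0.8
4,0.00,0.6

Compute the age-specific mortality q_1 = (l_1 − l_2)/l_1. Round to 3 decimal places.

q_1 = (l_1 − l_2) / l_1 = (0.53 − 0.26) / 0.53
     = 0.27 / 0.53 = 0.509434… → 0.509

0.509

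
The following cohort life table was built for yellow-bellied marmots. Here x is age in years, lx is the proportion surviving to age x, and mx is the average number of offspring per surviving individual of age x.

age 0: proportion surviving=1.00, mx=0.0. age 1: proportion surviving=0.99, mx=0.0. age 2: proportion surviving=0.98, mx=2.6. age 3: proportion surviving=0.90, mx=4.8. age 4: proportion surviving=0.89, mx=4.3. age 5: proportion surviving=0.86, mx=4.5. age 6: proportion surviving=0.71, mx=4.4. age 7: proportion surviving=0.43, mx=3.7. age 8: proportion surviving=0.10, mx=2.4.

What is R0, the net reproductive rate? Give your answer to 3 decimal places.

19.520

lx·mx by age: 0, 0, 2.548, 4.32, 3.827, 3.87, 3.124, 1.591, 0.24
R0 = Σ lx·mx = 19.52 → 19.520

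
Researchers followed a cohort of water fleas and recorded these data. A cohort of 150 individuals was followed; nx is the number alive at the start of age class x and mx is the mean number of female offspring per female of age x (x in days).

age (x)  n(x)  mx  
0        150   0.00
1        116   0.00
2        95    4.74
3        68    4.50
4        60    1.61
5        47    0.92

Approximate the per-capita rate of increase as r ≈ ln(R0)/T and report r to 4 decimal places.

0.6616

lx = nx/n0 = nx/150: 1, 0.77333…, 0.63333…, 0.45333…, 0.4, 0.31333…
R0 = Σ lx·mx = 0 + 0 + 3.002… + 2.04… + 0.644 + 0.28827… = 5.974267…
Σ x·lx·mx = 16.141333…; T = 16.141333…/5.974267… = 2.70181…
r ≈ ln(R0)/T = ln(5.974267…)/2.70181… = 0.661579… → 0.6616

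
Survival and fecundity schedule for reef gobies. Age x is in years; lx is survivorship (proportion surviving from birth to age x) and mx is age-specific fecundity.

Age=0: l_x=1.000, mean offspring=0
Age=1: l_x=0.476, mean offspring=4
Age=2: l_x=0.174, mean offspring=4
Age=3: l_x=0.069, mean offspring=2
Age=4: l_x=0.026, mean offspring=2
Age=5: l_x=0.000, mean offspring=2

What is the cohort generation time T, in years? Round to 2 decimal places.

lx·mx: 0, 1.904, 0.696, 0.138, 0.052, 0 → R0 = 2.79
x·lx·mx: 0, 1.904, 1.392, 0.414, 0.208, 0 → Σ = 3.918
T = 3.918 / 2.79 = 1.404301… → 1.40

1.40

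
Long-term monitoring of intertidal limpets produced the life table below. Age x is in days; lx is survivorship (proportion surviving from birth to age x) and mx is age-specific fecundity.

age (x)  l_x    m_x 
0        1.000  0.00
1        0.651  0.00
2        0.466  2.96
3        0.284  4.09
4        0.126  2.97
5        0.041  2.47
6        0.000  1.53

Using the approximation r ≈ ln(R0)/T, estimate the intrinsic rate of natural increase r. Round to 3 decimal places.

R0 = Σ lx·mx = 0 + 0 + 1.37936 + 1.16156 + 0.37422 + 0.10127 + 0 = 3.01641
Σ x·lx·mx = 8.24663; T = 8.24663/3.01641 = 2.73392…
r ≈ ln(R0)/T = ln(3.01641)/2.73392… = 0.40384… → 0.404

0.404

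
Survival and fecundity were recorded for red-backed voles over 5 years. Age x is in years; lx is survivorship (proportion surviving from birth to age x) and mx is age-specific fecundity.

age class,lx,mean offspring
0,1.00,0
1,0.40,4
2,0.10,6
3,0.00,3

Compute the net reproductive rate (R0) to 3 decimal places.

2.200

lx·mx by age: 0, 1.6, 0.6, 0
R0 = Σ lx·mx = 2.2 → 2.200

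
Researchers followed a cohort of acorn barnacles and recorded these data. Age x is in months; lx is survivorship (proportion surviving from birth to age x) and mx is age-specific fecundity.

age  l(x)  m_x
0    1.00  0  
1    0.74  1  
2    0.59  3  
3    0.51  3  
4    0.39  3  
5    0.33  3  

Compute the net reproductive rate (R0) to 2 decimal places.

6.20

lx·mx by age: 0, 0.74, 1.77, 1.53, 1.17, 0.99
R0 = Σ lx·mx = 6.2 → 6.20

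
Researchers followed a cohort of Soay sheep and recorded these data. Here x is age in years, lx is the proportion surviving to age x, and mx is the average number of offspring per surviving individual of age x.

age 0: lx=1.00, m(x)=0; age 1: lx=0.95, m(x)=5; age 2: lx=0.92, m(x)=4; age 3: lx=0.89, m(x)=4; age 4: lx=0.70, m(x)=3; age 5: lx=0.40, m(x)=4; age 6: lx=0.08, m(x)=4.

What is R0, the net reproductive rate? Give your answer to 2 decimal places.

lx·mx by age: 0, 4.75, 3.68, 3.56, 2.1, 1.6, 0.32
R0 = Σ lx·mx = 16.01 → 16.01

16.01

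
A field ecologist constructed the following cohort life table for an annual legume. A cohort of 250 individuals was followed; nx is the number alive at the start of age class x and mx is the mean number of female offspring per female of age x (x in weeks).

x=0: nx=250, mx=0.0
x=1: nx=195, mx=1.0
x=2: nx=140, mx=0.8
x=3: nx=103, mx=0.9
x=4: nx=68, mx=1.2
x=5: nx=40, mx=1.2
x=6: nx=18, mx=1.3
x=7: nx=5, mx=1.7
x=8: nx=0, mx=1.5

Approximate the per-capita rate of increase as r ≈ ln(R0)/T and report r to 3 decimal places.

0.310

lx = nx/n0 = nx/250: 1, 0.78, 0.56, 0.412, 0.272, 0.16, 0.072, 0.02, 0
R0 = Σ lx·mx = 0 + 0.78 + 0.448 + 0.3708 + 0.3264 + 0.192 + 0.0936 + 0.034 + 0 = 2.2448
Σ x·lx·mx = 5.8536; T = 5.8536/2.2448 = 2.60763…
r ≈ ln(R0)/T = ln(2.2448)/2.60763… = 0.3101… → 0.310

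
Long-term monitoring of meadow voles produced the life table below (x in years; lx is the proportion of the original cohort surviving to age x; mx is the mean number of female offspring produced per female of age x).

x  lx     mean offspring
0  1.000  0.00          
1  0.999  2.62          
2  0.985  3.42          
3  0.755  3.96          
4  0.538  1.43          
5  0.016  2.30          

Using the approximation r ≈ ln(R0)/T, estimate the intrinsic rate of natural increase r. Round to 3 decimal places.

1.033

R0 = Σ lx·mx = 0 + 2.61738 + 3.3687 + 2.9898 + 0.76934 + 0.0368 = 9.78202
Σ x·lx·mx = 21.58554; T = 21.58554/9.78202 = 2.20665…
r ≈ ln(R0)/T = ln(9.78202)/2.20665… = 1.03349… → 1.033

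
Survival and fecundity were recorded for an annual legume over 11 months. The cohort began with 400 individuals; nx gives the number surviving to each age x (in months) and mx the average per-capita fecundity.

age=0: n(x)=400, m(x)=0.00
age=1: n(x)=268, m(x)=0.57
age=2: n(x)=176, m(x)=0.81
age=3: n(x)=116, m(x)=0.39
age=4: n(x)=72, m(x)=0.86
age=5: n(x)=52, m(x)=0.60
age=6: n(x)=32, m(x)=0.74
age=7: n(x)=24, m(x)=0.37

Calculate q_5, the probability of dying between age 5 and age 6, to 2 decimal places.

0.38

lx = nx/n0 = nx/400: 1, 0.67, 0.44, 0.29, 0.18, 0.13, 0.08, 0.06
q_5 = (l_5 − l_6) / l_5 = (0.13 − 0.08) / 0.13
     = 0.05 / 0.13 = 0.384615… → 0.38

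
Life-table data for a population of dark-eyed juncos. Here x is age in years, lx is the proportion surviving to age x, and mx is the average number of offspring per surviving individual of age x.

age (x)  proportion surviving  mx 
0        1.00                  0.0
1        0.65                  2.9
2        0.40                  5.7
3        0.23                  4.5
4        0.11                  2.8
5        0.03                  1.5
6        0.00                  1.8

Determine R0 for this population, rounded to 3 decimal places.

5.553

lx·mx by age: 0, 1.885, 2.28, 1.035, 0.308, 0.045, 0
R0 = Σ lx·mx = 5.553 → 5.553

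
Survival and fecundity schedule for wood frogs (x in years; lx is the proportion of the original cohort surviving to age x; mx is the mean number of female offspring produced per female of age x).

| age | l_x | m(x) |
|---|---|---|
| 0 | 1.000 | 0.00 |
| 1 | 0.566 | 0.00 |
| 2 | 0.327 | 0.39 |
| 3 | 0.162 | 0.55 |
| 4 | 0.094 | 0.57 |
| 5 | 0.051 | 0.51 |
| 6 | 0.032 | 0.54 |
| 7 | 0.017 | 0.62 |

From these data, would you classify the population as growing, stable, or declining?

R0 = Σ lx·mx = 0 + 0 + 0.12753 + 0.0891 + 0.05358 + 0.02601 + 0.01728 + 0.01054 = 0.32404
R0 < 1, so the population is declining.

declining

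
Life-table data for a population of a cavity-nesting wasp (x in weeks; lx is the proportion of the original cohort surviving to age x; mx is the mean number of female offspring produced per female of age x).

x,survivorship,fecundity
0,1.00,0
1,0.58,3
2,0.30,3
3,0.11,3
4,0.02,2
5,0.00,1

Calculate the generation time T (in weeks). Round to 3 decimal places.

1.558

lx·mx: 0, 1.74, 0.9, 0.33, 0.04, 0 → R0 = 3.01
x·lx·mx: 0, 1.74, 1.8, 0.99, 0.16, 0 → Σ = 4.69
T = 4.69 / 3.01 = 1.55814… → 1.558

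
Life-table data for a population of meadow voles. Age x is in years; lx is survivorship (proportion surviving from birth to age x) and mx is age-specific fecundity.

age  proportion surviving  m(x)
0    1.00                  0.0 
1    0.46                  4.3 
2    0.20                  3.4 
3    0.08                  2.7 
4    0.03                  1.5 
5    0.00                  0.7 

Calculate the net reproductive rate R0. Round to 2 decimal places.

lx·mx by age: 0, 1.978, 0.68, 0.216, 0.045, 0
R0 = Σ lx·mx = 2.919 → 2.92

2.92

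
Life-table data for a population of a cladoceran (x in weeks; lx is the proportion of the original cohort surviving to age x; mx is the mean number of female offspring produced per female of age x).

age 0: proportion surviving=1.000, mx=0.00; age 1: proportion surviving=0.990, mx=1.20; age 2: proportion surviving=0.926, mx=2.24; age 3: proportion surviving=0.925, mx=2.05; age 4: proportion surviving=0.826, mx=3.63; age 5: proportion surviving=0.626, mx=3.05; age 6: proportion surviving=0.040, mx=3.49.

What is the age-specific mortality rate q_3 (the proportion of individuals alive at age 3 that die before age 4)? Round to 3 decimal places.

q_3 = (l_3 − l_4) / l_3 = (0.925 − 0.826) / 0.925
     = 0.099 / 0.925 = 0.107027… → 0.107

0.107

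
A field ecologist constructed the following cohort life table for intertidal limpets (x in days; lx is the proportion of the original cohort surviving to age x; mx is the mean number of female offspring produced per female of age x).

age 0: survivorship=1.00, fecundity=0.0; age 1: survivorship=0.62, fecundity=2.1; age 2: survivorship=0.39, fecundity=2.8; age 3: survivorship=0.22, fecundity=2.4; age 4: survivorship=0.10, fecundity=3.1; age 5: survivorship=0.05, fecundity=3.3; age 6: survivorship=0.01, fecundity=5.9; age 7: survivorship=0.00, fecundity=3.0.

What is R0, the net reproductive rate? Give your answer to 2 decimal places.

3.46

lx·mx by age: 0, 1.302, 1.092, 0.528, 0.31, 0.165, 0.059, 0
R0 = Σ lx·mx = 3.456 → 3.46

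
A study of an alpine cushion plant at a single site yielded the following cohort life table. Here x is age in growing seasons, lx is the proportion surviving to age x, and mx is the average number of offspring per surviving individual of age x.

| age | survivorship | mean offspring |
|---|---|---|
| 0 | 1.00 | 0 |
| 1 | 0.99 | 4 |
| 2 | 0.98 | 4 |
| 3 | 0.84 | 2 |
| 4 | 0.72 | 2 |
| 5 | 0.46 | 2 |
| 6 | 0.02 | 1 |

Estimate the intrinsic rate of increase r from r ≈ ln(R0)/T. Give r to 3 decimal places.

1.084

R0 = Σ lx·mx = 0 + 3.96 + 3.92 + 1.68 + 1.44 + 0.92 + 0.02 = 11.94
Σ x·lx·mx = 27.32; T = 27.32/11.94 = 2.28811…
r ≈ ln(R0)/T = ln(11.94)/2.28811… = 1.08382… → 1.084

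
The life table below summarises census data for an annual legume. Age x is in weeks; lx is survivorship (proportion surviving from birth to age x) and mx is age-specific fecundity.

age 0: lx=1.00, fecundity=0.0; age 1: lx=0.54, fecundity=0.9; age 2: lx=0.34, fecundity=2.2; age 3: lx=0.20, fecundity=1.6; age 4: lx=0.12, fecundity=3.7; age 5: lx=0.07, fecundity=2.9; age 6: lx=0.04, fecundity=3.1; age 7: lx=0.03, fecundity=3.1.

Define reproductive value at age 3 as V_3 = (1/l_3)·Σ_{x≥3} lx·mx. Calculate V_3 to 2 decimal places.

lx·mx for x ≥ 3: 0.32, 0.444, 0.203, 0.124, 0.093 → sum = 1.184
V_3 = 1.184 / l_3 = 1.184 / 0.2 = 5.92 → 5.92

5.92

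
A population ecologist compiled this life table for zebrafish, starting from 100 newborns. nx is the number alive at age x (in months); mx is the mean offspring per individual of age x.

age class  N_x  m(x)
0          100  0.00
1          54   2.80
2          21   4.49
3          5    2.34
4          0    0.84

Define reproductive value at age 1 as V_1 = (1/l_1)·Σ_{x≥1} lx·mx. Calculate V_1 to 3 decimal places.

lx = nx/n0 = nx/100: 1, 0.54, 0.21, 0.05, 0
lx·mx for x ≥ 1: 1.512, 0.9429, 0.117, 0 → sum = 2.5719
V_1 = 2.5719 / l_1 = 2.5719 / 0.54 = 4.762778… → 4.763

4.763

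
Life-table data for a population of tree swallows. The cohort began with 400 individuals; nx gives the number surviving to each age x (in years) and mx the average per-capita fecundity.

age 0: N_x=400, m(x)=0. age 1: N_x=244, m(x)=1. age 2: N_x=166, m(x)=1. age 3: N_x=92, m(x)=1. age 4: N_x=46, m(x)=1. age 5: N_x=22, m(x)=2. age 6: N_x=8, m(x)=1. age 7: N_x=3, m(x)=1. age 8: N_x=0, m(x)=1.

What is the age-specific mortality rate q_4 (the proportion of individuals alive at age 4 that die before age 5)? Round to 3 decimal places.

0.522

lx = nx/n0 = nx/400: 1, 0.61, 0.415, 0.23, 0.115, 0.055, 0.02, 0.0075, 0
q_4 = (l_4 − l_5) / l_4 = (0.115 − 0.055) / 0.115
     = 0.06 / 0.115 = 0.521739… → 0.522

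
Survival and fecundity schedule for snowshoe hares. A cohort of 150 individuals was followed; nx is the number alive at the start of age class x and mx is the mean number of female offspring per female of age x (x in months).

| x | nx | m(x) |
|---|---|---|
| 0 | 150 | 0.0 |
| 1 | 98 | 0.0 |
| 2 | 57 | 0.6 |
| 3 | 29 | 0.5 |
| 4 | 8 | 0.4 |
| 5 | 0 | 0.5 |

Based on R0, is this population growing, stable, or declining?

lx = nx/n0 = nx/150: 1, 0.65333…, 0.38, 0.19333…, 0.05333…, 0
R0 = Σ lx·mx = 0 + 0 + 0.228 + 0.096667… + 0.021333… + 0 = 0.346…
R0 < 1, so the population is declining.

declining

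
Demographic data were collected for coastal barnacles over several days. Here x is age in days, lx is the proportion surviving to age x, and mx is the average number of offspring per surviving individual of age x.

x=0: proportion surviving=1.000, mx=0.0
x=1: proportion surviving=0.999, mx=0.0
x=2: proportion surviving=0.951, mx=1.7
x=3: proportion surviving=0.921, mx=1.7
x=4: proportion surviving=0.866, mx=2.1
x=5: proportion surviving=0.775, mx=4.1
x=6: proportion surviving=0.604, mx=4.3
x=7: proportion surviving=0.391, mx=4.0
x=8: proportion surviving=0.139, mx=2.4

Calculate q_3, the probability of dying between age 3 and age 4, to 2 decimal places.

0.06

q_3 = (l_3 − l_4) / l_3 = (0.921 − 0.866) / 0.921
     = 0.055 / 0.921 = 0.059718… → 0.06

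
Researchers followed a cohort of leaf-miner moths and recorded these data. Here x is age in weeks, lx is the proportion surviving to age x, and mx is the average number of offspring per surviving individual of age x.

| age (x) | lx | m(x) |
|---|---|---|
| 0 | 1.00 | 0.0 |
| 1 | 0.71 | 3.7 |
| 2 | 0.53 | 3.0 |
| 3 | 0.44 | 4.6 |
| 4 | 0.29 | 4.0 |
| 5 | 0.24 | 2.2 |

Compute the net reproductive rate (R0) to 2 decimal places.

7.93

lx·mx by age: 0, 2.627, 1.59, 2.024, 1.16, 0.528
R0 = Σ lx·mx = 7.929 → 7.93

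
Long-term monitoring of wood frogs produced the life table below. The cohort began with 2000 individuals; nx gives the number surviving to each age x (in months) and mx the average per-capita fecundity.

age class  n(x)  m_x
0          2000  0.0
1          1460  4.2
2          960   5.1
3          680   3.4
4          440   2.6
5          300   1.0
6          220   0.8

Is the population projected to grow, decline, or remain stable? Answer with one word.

lx = nx/n0 = nx/2000: 1, 0.73, 0.48, 0.34, 0.22, 0.15, 0.11
R0 = Σ lx·mx = 0 + 3.066 + 2.448 + 1.156 + 0.572 + 0.15 + 0.088 = 7.48
R0 > 1, so the population is growing.

growing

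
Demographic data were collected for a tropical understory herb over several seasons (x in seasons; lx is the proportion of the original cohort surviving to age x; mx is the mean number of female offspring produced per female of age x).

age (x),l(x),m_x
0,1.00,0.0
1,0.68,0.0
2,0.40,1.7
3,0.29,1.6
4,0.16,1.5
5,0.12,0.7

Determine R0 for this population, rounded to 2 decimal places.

lx·mx by age: 0, 0, 0.68, 0.464, 0.24, 0.084
R0 = Σ lx·mx = 1.468 → 1.47

1.47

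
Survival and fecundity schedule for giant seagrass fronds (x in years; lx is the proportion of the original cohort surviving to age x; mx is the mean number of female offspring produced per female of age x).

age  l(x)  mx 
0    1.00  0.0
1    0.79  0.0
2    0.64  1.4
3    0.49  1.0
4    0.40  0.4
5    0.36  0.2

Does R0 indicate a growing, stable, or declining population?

R0 = Σ lx·mx = 0 + 0 + 0.896 + 0.49 + 0.16 + 0.072 = 1.618
R0 > 1, so the population is growing.

growing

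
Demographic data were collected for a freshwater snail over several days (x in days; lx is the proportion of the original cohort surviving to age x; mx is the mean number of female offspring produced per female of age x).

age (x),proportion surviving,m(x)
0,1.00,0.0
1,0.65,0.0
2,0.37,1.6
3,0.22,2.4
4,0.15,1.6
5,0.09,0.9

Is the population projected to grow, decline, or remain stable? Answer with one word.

growing

R0 = Σ lx·mx = 0 + 0 + 0.592 + 0.528 + 0.24 + 0.081 = 1.441
R0 > 1, so the population is growing.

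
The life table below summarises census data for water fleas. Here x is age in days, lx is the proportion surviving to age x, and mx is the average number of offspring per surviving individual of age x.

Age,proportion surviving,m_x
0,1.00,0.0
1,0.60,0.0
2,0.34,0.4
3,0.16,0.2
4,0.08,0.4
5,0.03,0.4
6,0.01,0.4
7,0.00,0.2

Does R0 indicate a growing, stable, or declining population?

declining

R0 = Σ lx·mx = 0 + 0 + 0.136 + 0.032 + 0.032 + 0.012 + 0.004 + 0 = 0.216
R0 < 1, so the population is declining.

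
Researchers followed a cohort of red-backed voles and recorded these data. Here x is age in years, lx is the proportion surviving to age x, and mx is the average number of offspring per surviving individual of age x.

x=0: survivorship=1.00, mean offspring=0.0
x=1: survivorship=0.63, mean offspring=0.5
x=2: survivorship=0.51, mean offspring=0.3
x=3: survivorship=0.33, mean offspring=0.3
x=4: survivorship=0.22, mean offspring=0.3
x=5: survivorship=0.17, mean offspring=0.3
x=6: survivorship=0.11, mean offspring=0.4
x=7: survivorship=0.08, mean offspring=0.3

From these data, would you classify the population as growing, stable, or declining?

declining

R0 = Σ lx·mx = 0 + 0.315 + 0.153 + 0.099 + 0.066 + 0.051 + 0.044 + 0.024 = 0.752
R0 < 1, so the population is declining.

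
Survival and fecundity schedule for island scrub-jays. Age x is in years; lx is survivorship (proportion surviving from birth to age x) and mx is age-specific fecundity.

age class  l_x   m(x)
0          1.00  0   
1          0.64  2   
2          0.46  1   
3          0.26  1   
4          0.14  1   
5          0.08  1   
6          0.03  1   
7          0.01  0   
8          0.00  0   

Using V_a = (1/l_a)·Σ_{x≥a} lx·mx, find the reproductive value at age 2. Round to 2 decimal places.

2.11

lx·mx for x ≥ 2: 0.46, 0.26, 0.14, 0.08, 0.03, 0, 0 → sum = 0.97
V_2 = 0.97 / l_2 = 0.97 / 0.46 = 2.108696… → 2.11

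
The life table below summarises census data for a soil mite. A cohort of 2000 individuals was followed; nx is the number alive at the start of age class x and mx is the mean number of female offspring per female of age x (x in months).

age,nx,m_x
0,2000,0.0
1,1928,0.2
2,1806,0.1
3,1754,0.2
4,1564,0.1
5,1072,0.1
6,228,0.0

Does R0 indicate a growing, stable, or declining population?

declining

lx = nx/n0 = nx/2000: 1, 0.964, 0.903, 0.877, 0.782, 0.536, 0.114
R0 = Σ lx·mx = 0 + 0.1928 + 0.0903 + 0.1754 + 0.0782 + 0.0536 + 0 = 0.5903
R0 < 1, so the population is declining.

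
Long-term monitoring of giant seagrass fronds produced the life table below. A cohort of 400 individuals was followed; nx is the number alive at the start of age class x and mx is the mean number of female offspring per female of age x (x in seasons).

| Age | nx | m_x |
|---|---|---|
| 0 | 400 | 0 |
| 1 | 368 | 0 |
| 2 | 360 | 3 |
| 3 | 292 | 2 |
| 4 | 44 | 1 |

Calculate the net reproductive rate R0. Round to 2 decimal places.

lx = nx/n0 = nx/400: 1, 0.92, 0.9, 0.73, 0.11
lx·mx by age: 0, 0, 2.7, 1.46, 0.11
R0 = Σ lx·mx = 4.27 → 4.27

4.27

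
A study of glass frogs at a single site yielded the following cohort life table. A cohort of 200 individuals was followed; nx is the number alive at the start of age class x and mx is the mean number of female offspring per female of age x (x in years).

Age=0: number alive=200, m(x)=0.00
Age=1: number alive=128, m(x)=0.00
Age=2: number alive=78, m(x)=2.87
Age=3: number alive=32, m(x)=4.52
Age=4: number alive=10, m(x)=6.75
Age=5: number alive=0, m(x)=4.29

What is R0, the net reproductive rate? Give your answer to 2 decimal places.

2.18

lx = nx/n0 = nx/200: 1, 0.64, 0.39, 0.16, 0.05, 0
lx·mx by age: 0, 0, 1.1193, 0.7232, 0.3375, 0
R0 = Σ lx·mx = 2.18 → 2.18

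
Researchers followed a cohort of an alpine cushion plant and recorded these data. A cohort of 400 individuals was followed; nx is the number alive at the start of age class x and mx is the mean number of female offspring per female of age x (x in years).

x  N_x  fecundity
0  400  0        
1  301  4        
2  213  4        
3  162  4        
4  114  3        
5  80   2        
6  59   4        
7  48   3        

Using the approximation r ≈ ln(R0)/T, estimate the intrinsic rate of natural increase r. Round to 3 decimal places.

0.833

lx = nx/n0 = nx/400: 1, 0.7525, 0.5325, 0.405, 0.285, 0.2, 0.1475, 0.12
R0 = Σ lx·mx = 0 + 3.01 + 2.13 + 1.62 + 0.855 + 0.4 + 0.59 + 0.36 = 8.965
Σ x·lx·mx = 23.61; T = 23.61/8.965 = 2.63358…
r ≈ ln(R0)/T = ln(8.965)/2.63358… = 0.83283… → 0.833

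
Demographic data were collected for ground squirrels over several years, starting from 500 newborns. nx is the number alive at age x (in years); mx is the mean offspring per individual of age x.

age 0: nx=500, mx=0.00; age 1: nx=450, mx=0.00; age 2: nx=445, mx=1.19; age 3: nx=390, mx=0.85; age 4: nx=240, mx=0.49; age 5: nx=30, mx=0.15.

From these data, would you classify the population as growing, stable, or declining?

lx = nx/n0 = nx/500: 1, 0.9, 0.89, 0.78, 0.48, 0.06
R0 = Σ lx·mx = 0 + 0 + 1.0591 + 0.663 + 0.2352 + 0.009 = 1.9663
R0 > 1, so the population is growing.

growing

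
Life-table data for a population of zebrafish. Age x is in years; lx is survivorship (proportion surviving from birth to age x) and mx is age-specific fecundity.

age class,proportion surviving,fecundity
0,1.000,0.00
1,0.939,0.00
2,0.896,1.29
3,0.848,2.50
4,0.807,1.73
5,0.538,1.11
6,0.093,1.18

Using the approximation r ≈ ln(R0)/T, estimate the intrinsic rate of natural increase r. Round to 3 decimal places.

R0 = Σ lx·mx = 0 + 0 + 1.15584 + 2.12 + 1.39611 + 0.59718 + 0.10974 = 5.37887
Σ x·lx·mx = 17.90046; T = 17.90046/5.37887 = 3.32792…
r ≈ ln(R0)/T = ln(5.37887)/3.32792… = 0.50556… → 0.506

0.506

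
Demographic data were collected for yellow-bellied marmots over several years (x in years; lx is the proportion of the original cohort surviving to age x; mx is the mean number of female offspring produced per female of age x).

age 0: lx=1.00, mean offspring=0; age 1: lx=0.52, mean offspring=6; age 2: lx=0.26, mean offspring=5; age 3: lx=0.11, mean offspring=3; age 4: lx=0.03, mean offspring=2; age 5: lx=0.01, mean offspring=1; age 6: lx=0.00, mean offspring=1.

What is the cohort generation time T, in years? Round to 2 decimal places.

1.45

lx·mx: 0, 3.12, 1.3, 0.33, 0.06, 0.01, 0 → R0 = 4.82
x·lx·mx: 0, 3.12, 2.6, 0.99, 0.24, 0.05, 0 → Σ = 7
T = 7 / 4.82 = 1.452282… → 1.45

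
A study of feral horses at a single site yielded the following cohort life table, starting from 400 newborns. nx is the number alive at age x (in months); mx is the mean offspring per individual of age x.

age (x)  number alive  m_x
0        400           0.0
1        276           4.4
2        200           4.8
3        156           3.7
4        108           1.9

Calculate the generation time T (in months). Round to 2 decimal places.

1.92

lx = nx/n0 = nx/400: 1, 0.69, 0.5, 0.39, 0.27
lx·mx: 0, 3.036, 2.4, 1.443, 0.513 → R0 = 7.392
x·lx·mx: 0, 3.036, 4.8, 4.329, 2.052 → Σ = 14.217
T = 14.217 / 7.392 = 1.923295… → 1.92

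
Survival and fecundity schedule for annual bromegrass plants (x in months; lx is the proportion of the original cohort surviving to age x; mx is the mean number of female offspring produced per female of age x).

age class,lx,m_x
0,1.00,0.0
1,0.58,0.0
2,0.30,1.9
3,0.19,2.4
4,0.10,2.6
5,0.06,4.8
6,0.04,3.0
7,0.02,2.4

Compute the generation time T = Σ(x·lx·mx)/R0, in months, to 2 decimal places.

lx·mx: 0, 0, 0.57, 0.456, 0.26, 0.288, 0.12, 0.048 → R0 = 1.742
x·lx·mx: 0, 0, 1.14, 1.368, 1.04, 1.44, 0.72, 0.336 → Σ = 6.044
T = 6.044 / 1.742 = 3.469575… → 3.47

3.47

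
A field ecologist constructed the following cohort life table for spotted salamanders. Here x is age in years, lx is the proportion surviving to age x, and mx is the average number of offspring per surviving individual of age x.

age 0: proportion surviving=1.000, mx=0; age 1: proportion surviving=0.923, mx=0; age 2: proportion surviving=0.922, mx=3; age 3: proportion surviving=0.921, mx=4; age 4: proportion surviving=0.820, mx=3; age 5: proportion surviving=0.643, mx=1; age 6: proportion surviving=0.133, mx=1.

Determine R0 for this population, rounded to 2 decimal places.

9.69

lx·mx by age: 0, 0, 2.766, 3.684, 2.46, 0.643, 0.133
R0 = Σ lx·mx = 9.686 → 9.69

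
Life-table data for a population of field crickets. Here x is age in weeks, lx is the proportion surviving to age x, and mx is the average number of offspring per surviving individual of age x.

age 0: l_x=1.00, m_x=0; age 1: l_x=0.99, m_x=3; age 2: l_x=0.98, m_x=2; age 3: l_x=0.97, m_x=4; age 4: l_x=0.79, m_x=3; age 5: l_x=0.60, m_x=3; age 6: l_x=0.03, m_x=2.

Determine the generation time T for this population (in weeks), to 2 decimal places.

2.87

lx·mx: 0, 2.97, 1.96, 3.88, 2.37, 1.8, 0.06 → R0 = 13.04
x·lx·mx: 0, 2.97, 3.92, 11.64, 9.48, 9, 0.36 → Σ = 37.37
T = 37.37 / 13.04 = 2.865798… → 2.87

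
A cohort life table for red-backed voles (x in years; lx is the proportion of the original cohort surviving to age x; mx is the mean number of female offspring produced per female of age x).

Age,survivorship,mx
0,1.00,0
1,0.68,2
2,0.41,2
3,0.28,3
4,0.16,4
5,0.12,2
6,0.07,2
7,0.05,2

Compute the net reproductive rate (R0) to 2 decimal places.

4.14

lx·mx by age: 0, 1.36, 0.82, 0.84, 0.64, 0.24, 0.14, 0.1
R0 = Σ lx·mx = 4.14 → 4.14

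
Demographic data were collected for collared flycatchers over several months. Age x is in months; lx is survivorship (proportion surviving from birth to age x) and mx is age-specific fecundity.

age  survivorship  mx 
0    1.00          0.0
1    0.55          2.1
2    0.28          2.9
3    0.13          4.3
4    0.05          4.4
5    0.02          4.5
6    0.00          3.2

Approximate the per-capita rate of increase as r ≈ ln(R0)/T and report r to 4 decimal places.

0.5109

R0 = Σ lx·mx = 0 + 1.155 + 0.812 + 0.559 + 0.22 + 0.09 + 0 = 2.836
Σ x·lx·mx = 5.786; T = 5.786/2.836 = 2.0402…
r ≈ ln(R0)/T = ln(2.836)/2.0402… = 0.510928… → 0.5109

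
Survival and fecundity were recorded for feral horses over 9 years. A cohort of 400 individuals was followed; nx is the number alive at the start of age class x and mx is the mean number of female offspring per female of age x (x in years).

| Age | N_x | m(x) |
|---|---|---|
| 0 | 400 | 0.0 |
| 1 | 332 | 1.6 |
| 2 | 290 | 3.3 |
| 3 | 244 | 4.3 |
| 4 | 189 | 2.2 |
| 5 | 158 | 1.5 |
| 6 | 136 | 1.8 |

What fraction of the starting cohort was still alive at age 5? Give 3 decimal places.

0.395

l_5 = n_5/n_0 = 158/400 = 0.395 → 0.395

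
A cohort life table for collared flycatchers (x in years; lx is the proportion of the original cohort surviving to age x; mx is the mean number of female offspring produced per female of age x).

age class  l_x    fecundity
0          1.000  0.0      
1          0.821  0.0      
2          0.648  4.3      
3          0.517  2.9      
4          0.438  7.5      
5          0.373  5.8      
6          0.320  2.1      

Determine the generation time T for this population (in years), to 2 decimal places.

3.66

lx·mx: 0, 0, 2.7864, 1.4993, 3.285, 2.1634, 0.672 → R0 = 10.4061
x·lx·mx: 0, 0, 5.5728, 4.4979, 13.14, 10.817, 4.032 → Σ = 38.0597
T = 38.0597 / 10.4061 = 3.657441… → 3.66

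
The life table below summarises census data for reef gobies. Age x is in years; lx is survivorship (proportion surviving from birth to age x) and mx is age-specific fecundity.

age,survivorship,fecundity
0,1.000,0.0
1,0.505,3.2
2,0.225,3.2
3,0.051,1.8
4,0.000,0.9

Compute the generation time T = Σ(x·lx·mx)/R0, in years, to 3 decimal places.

1.372

lx·mx: 0, 1.616, 0.72, 0.0918, 0 → R0 = 2.4278
x·lx·mx: 0, 1.616, 1.44, 0.2754, 0 → Σ = 3.3314
T = 3.3314 / 2.4278 = 1.372189… → 1.372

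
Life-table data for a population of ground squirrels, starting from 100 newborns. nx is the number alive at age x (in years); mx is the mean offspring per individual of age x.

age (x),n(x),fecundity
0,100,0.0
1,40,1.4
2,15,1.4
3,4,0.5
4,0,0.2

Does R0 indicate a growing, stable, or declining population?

declining

lx = nx/n0 = nx/100: 1, 0.4, 0.15, 0.04, 0
R0 = Σ lx·mx = 0 + 0.56 + 0.21 + 0.02 + 0 = 0.79
R0 < 1, so the population is declining.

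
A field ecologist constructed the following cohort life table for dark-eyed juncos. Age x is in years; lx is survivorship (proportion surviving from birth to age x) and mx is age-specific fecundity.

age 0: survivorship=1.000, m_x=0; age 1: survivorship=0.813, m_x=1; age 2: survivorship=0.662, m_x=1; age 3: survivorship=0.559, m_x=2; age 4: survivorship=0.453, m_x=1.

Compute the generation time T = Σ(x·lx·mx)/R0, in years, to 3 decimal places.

2.398

lx·mx: 0, 0.813, 0.662, 1.118, 0.453 → R0 = 3.046
x·lx·mx: 0, 0.813, 1.324, 3.354, 1.812 → Σ = 7.303
T = 7.303 / 3.046 = 2.397571… → 2.398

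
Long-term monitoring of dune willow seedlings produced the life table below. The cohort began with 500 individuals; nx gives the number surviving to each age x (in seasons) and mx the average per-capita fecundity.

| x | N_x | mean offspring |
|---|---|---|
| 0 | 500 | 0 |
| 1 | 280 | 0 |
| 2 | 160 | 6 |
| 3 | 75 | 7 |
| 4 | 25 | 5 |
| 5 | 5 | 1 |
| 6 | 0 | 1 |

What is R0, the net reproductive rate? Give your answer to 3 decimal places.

lx = nx/n0 = nx/500: 1, 0.56, 0.32, 0.15, 0.05, 0.01, 0
lx·mx by age: 0, 0, 1.92, 1.05, 0.25, 0.01, 0
R0 = Σ lx·mx = 3.23 → 3.230

3.230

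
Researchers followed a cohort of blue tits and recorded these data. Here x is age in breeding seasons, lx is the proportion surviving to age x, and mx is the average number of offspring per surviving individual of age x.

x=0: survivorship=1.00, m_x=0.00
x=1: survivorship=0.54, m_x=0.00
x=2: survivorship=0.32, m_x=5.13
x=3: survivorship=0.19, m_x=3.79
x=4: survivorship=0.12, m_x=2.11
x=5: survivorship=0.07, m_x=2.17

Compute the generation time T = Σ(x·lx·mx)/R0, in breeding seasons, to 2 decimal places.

2.61

lx·mx: 0, 0, 1.6416, 0.7201, 0.2532, 0.1519 → R0 = 2.7668
x·lx·mx: 0, 0, 3.2832, 2.1603, 1.0128, 0.7595 → Σ = 7.2158
T = 7.2158 / 2.7668 = 2.607995… → 2.61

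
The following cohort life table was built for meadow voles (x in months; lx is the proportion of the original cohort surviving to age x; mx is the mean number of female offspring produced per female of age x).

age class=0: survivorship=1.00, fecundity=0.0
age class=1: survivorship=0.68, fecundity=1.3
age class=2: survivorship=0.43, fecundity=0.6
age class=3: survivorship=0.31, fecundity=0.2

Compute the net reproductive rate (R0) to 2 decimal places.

1.20

lx·mx by age: 0, 0.884, 0.258, 0.062
R0 = Σ lx·mx = 1.204 → 1.20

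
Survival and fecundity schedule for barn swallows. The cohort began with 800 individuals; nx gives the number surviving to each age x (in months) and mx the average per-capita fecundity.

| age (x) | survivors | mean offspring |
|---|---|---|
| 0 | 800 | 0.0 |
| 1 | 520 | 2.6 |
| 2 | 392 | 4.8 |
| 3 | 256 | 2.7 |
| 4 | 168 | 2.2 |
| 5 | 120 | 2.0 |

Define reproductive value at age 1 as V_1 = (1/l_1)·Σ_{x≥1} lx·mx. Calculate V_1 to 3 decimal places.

8.720

lx = nx/n0 = nx/800: 1, 0.65, 0.49, 0.32, 0.21, 0.15
lx·mx for x ≥ 1: 1.69, 2.352, 0.864, 0.462, 0.3 → sum = 5.668
V_1 = 5.668 / l_1 = 5.668 / 0.65 = 8.72 → 8.720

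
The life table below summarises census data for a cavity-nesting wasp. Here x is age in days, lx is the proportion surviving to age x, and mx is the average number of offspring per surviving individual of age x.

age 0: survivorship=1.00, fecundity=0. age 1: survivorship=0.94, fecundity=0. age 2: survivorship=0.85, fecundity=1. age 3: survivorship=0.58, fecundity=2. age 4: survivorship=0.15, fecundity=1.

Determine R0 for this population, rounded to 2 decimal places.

2.16

lx·mx by age: 0, 0, 0.85, 1.16, 0.15
R0 = Σ lx·mx = 2.16 → 2.16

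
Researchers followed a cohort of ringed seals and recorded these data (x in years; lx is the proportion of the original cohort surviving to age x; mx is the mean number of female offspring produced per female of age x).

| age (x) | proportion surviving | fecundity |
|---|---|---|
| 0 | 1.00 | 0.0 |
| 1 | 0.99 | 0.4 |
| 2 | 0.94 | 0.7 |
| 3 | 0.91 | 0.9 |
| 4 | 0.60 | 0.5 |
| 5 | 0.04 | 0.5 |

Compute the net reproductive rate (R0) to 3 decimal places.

lx·mx by age: 0, 0.396, 0.658, 0.819, 0.3, 0.02
R0 = Σ lx·mx = 2.193 → 2.193

2.193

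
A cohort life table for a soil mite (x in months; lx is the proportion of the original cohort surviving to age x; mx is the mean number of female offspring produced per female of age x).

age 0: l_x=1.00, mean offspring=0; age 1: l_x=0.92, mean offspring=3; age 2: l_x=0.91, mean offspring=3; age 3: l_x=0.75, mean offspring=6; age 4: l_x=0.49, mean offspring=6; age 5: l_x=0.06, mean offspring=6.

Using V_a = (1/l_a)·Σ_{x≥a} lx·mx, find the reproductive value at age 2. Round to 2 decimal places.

lx·mx for x ≥ 2: 2.73, 4.5, 2.94, 0.36 → sum = 10.53
V_2 = 10.53 / l_2 = 10.53 / 0.91 = 11.571429… → 11.57

11.57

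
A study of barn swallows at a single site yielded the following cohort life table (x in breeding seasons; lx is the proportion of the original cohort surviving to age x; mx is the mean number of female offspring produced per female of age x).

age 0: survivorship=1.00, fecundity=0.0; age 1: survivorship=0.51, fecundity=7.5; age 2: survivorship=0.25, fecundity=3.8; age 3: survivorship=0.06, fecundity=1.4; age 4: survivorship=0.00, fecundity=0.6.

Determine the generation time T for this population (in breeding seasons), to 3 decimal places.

lx·mx: 0, 3.825, 0.95, 0.084, 0 → R0 = 4.859
x·lx·mx: 0, 3.825, 1.9, 0.252, 0 → Σ = 5.977
T = 5.977 / 4.859 = 1.230088… → 1.230

1.230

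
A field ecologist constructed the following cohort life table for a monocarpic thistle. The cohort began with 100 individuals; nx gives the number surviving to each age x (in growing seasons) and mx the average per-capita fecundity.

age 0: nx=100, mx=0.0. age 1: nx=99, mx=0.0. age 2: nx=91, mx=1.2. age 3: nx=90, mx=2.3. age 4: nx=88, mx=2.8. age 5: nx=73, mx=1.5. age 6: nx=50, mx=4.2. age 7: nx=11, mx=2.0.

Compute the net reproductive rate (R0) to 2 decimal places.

lx = nx/n0 = nx/100: 1, 0.99, 0.91, 0.9, 0.88, 0.73, 0.5, 0.11
lx·mx by age: 0, 0, 1.092, 2.07, 2.464, 1.095, 2.1, 0.22
R0 = Σ lx·mx = 9.041 → 9.04

9.04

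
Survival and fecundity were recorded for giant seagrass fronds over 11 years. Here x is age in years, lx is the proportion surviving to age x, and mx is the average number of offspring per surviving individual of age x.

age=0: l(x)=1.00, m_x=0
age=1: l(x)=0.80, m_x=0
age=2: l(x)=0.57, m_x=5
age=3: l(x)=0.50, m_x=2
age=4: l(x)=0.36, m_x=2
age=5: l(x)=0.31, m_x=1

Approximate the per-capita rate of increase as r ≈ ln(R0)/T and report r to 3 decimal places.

R0 = Σ lx·mx = 0 + 0 + 2.85 + 1 + 0.72 + 0.31 = 4.88
Σ x·lx·mx = 13.13; T = 13.13/4.88 = 2.69057…
r ≈ ln(R0)/T = ln(4.88)/2.69057… = 0.58915… → 0.589

0.589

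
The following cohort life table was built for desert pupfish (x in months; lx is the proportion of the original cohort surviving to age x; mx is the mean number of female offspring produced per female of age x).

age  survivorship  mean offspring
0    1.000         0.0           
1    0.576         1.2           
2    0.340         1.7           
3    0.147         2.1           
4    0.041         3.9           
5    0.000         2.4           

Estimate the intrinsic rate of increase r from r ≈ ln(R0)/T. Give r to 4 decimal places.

R0 = Σ lx·mx = 0 + 0.6912 + 0.578 + 0.3087 + 0.1599 + 0 = 1.7378
Σ x·lx·mx = 3.4129; T = 3.4129/1.7378 = 1.96392…
r ≈ ln(R0)/T = ln(1.7378)/1.96392… = 0.281386… → 0.2814

0.2814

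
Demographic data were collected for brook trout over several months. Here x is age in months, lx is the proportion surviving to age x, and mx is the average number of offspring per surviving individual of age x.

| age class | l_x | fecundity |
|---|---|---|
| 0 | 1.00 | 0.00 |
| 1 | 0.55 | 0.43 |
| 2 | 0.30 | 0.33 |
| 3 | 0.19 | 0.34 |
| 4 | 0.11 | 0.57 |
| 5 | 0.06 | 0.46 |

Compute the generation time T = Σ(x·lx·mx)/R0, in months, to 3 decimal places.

2.074

lx·mx: 0, 0.2365, 0.099, 0.0646, 0.0627, 0.0276 → R0 = 0.4904
x·lx·mx: 0, 0.2365, 0.198, 0.1938, 0.2508, 0.138 → Σ = 1.0171
T = 1.0171 / 0.4904 = 2.074021… → 2.074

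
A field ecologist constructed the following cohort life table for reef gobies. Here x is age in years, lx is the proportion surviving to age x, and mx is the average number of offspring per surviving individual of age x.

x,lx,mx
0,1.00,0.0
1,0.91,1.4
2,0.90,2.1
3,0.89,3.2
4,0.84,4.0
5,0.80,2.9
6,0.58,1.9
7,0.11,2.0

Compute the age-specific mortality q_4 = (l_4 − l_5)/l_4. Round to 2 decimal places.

0.05

q_4 = (l_4 − l_5) / l_4 = (0.84 − 0.8) / 0.84
     = 0.04 / 0.84 = 0.047619… → 0.05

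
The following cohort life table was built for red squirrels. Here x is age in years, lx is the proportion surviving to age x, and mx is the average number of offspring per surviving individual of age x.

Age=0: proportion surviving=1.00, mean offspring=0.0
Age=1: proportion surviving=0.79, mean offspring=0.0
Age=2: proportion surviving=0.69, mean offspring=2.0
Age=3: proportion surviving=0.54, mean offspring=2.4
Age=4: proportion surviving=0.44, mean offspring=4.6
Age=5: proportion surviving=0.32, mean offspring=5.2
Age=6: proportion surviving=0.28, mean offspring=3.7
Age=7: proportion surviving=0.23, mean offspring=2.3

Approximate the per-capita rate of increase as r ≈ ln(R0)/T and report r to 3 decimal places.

R0 = Σ lx·mx = 0 + 0 + 1.38 + 1.296 + 2.024 + 1.664 + 1.036 + 0.529 = 7.929
Σ x·lx·mx = 32.983; T = 32.983/7.929 = 4.15979…
r ≈ ln(R0)/T = ln(7.929)/4.15979… = 0.49775… → 0.498

0.498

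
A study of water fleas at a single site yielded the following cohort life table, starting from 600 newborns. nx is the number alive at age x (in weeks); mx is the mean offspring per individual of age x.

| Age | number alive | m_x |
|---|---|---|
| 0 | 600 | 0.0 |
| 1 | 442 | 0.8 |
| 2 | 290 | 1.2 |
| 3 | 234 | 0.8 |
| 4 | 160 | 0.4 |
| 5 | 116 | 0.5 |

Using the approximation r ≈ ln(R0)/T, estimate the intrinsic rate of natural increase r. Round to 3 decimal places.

0.244

lx = nx/n0 = nx/600: 1, 0.73667…, 0.48333…, 0.39, 0.26667…, 0.19333…
R0 = Σ lx·mx = 0 + 0.58933… + 0.58… + 0.312 + 0.10667… + 0.09667… = 1.684667…
Σ x·lx·mx = 3.595333…; T = 3.595333…/1.684667… = 2.13415…
r ≈ ln(R0)/T = ln(1.684667…)/2.13415… = 0.24439… → 0.244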